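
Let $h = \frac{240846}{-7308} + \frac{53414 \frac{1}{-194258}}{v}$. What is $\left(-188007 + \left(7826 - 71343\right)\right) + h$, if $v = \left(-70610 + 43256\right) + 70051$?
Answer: $- \frac{1270661580582685675}{5051188400034} \approx -2.5156 \cdot 10^{5}$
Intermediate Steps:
$v = 42697$ ($v = -27354 + 70051 = 42697$)
$h = - \frac{166469452533859}{5051188400034}$ ($h = \frac{240846}{-7308} + \frac{53414 \frac{1}{-194258}}{42697} = 240846 \left(- \frac{1}{7308}\right) + 53414 \left(- \frac{1}{194258}\right) \frac{1}{42697} = - \frac{40141}{1218} - \frac{26707}{4147116913} = - \frac{166469452533859}{5051188400034} \approx -32.956$)
$\left(-188007 + \left(7826 - 71343\right)\right) + h = \left(-188007 + \left(7826 - 71343\right)\right) - \frac{166469452533859}{5051188400034} = \left(-188007 - 63517\right) - \frac{166469452533859}{5051188400034} = -251524 - \frac{166469452533859}{5051188400034} = - \frac{1270661580582685675}{5051188400034}$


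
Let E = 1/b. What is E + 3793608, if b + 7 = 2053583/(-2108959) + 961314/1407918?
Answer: 13687712748712161109/3608099003267 ≈ 3.7936e+6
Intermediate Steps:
b = -3608099003267/494873556227 (b = -7 + (2053583/(-2108959) + 961314/1407918) = -7 + (2053583*(-1/2108959) + 961314*(1/1407918)) = -7 + (-2053583/2108959 + 160219/234653) = -7 - 143984109678/494873556227 = -3608099003267/494873556227 ≈ -7.2910)
E = -494873556227/3608099003267 (E = 1/(-3608099003267/494873556227) = -494873556227/3608099003267 ≈ -0.13716)
E + 3793608 = -494873556227/3608099003267 + 3793608 = 13687712748712161109/3608099003267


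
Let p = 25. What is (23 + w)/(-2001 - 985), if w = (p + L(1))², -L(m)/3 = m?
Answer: -507/2986 ≈ -0.16979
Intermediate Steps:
L(m) = -3*m
w = 484 (w = (25 - 3*1)² = (25 - 3)² = 22² = 484)
(23 + w)/(-2001 - 985) = (23 + 484)/(-2001 - 985) = 507/(-2986) = 507*(-1/2986) = -507/2986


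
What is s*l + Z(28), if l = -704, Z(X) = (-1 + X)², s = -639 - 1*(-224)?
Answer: 292889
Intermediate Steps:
s = -415 (s = -639 + 224 = -415)
s*l + Z(28) = -415*(-704) + (-1 + 28)² = 292160 + 27² = 292160 + 729 = 292889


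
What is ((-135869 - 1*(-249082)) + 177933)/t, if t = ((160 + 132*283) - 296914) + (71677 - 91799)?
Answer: -145573/139760 ≈ -1.0416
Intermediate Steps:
t = -279520 (t = ((160 + 37356) - 296914) - 20122 = (37516 - 296914) - 20122 = -259398 - 20122 = -279520)
((-135869 - 1*(-249082)) + 177933)/t = ((-135869 - 1*(-249082)) + 177933)/(-279520) = ((-135869 + 249082) + 177933)*(-1/279520) = (113213 + 177933)*(-1/279520) = 291146*(-1/279520) = -145573/139760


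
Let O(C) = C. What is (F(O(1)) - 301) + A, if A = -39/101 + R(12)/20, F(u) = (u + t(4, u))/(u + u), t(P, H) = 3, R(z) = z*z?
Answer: -147554/505 ≈ -292.19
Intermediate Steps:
R(z) = z²
F(u) = (3 + u)/(2*u) (F(u) = (u + 3)/(u + u) = (3 + u)/((2*u)) = (3 + u)*(1/(2*u)) = (3 + u)/(2*u))
A = 3441/505 (A = -39/101 + 12²/20 = -39*1/101 + 144*(1/20) = -39/101 + 36/5 = 3441/505 ≈ 6.8139)
(F(O(1)) - 301) + A = ((½)*(3 + 1)/1 - 301) + 3441/505 = ((½)*1*4 - 301) + 3441/505 = (2 - 301) + 3441/505 = -299 + 3441/505 = -147554/505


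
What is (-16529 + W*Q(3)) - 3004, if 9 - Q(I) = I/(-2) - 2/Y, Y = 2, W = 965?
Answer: -16871/2 ≈ -8435.5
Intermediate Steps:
Q(I) = 10 + I/2 (Q(I) = 9 - (I/(-2) - 2/2) = 9 - (I*(-1/2) - 2*1/2) = 9 - (-I/2 - 1) = 9 - (-1 - I/2) = 9 + (1 + I/2) = 10 + I/2)
(-16529 + W*Q(3)) - 3004 = (-16529 + 965*(10 + (1/2)*3)) - 3004 = (-16529 + 965*(10 + 3/2)) - 3004 = (-16529 + 965*(23/2)) - 3004 = (-16529 + 22195/2) - 3004 = -10863/2 - 3004 = -16871/2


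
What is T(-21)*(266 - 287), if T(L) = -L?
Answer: -441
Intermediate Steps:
T(-21)*(266 - 287) = (-1*(-21))*(266 - 287) = 21*(-21) = -441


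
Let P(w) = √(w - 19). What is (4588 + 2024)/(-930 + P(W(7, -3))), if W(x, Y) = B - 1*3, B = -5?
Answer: -683240/96103 - 2204*I*√3/96103 ≈ -7.1095 - 0.039722*I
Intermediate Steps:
W(x, Y) = -8 (W(x, Y) = -5 - 1*3 = -5 - 3 = -8)
P(w) = √(-19 + w)
(4588 + 2024)/(-930 + P(W(7, -3))) = (4588 + 2024)/(-930 + √(-19 - 8)) = 6612/(-930 + √(-27)) = 6612/(-930 + 3*I*√3)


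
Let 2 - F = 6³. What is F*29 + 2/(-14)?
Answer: -43443/7 ≈ -6206.1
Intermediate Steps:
F = -214 (F = 2 - 1*6³ = 2 - 1*216 = 2 - 216 = -214)
F*29 + 2/(-14) = -214*29 + 2/(-14) = -6206 + 2*(-1/14) = -6206 - ⅐ = -43443/7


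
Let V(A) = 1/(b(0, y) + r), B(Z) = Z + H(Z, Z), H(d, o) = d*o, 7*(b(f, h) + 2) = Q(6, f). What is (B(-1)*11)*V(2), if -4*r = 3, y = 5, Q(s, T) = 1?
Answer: 0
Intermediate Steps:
b(f, h) = -13/7 (b(f, h) = -2 + (⅐)*1 = -2 + ⅐ = -13/7)
r = -¾ (r = -¼*3 = -¾ ≈ -0.75000)
B(Z) = Z + Z² (B(Z) = Z + Z*Z = Z + Z²)
V(A) = -28/73 (V(A) = 1/(-13/7 - ¾) = 1/(-73/28) = -28/73)
(B(-1)*11)*V(2) = (-(1 - 1)*11)*(-28/73) = (-1*0*11)*(-28/73) = (0*11)*(-28/73) = 0*(-28/73) = 0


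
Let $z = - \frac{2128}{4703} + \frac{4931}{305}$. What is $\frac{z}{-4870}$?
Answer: $- \frac{22541453}{6985601050} \approx -0.0032268$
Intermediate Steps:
$z = \frac{22541453}{1434415}$ ($z = \left(-2128\right) \frac{1}{4703} + 4931 \cdot \frac{1}{305} = - \frac{2128}{4703} + \frac{4931}{305} = \frac{22541453}{1434415} \approx 15.715$)
$\frac{z}{-4870} = \frac{22541453}{1434415 \left(-4870\right)} = \frac{22541453}{1434415} \left(- \frac{1}{4870}\right) = - \frac{22541453}{6985601050}$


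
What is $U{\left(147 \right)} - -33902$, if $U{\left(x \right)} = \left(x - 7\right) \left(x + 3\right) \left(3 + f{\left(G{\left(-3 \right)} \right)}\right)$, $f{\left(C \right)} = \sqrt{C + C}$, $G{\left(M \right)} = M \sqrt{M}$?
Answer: $96902 + 21000 \cdot 3^{\frac{3}{4}} \left(1 - i\right) \approx 1.4477 \cdot 10^{5} - 47870.0 i$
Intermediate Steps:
$G{\left(M \right)} = M^{\frac{3}{2}}$
$f{\left(C \right)} = \sqrt{2} \sqrt{C}$ ($f{\left(C \right)} = \sqrt{2 C} = \sqrt{2} \sqrt{C}$)
$U{\left(x \right)} = \left(-7 + x\right) \left(3 + x\right) \left(3 + \sqrt{2} \cdot 3^{\frac{3}{4}} \sqrt{- i}\right)$ ($U{\left(x \right)} = \left(x - 7\right) \left(x + 3\right) \left(3 + \sqrt{2} \sqrt{\left(-3\right)^{\frac{3}{2}}}\right) = \left(-7 + x\right) \left(3 + x\right) \left(3 + \sqrt{2} \sqrt{- 3 i \sqrt{3}}\right) = \left(-7 + x\right) \left(3 + x\right) \left(3 + \sqrt{2} \cdot 3^{\frac{3}{4}} \sqrt{- i}\right)$)
$U{\left(147 \right)} - -33902 = \left(-63 - 1764 + 3 \cdot 147^{2} - 21 \cdot 3^{\frac{3}{4}} \left(1 - i\right) + 3^{\frac{3}{4}} \cdot 147^{2} \left(1 - i\right) - 588 \cdot 3^{\frac{3}{4}} \left(1 - i\right)\right) - -33902 = \left(-63 - 1764 + 3 \cdot 21609 - 21 \cdot 3^{\frac{3}{4}} \left(1 - i\right) + 3^{\frac{3}{4}} \cdot 21609 \left(1 - i\right) - 588 \cdot 3^{\frac{3}{4}} \left(1 - i\right)\right) + 33902 = \left(-63 - 1764 + 64827 - 21 \cdot 3^{\frac{3}{4}} \left(1 - i\right) + 21609 \cdot 3^{\frac{3}{4}} \left(1 - i\right) - 588 \cdot 3^{\frac{3}{4}} \left(1 - i\right)\right) + 33902 = \left(63000 + 21000 \cdot 3^{\frac{3}{4}} \left(1 - i\right)\right) + 33902 = 96902 + 21000 \cdot 3^{\frac{3}{4}} \left(1 - i\right)$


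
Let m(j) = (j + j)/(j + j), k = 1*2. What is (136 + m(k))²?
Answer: 18769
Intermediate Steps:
k = 2
m(j) = 1 (m(j) = (2*j)/((2*j)) = (2*j)*(1/(2*j)) = 1)
(136 + m(k))² = (136 + 1)² = 137² = 18769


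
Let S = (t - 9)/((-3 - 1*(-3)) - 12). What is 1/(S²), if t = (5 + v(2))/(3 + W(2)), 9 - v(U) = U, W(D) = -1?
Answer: 16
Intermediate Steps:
v(U) = 9 - U
t = 6 (t = (5 + (9 - 1*2))/(3 - 1) = (5 + (9 - 2))/2 = (5 + 7)*(½) = 12*(½) = 6)
S = ¼ (S = (6 - 9)/((-3 - 1*(-3)) - 12) = -3/((-3 + 3) - 12) = -3/(0 - 12) = -3/(-12) = -3*(-1/12) = ¼ ≈ 0.25000)
1/(S²) = 1/((¼)²) = 1/(1/16) = 16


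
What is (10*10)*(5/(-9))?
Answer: -500/9 ≈ -55.556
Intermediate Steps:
(10*10)*(5/(-9)) = 100*(5*(-⅑)) = 100*(-5/9) = -500/9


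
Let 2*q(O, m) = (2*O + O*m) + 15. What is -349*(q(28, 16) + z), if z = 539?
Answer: -557353/2 ≈ -2.7868e+5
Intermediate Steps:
q(O, m) = 15/2 + O + O*m/2 (q(O, m) = ((2*O + O*m) + 15)/2 = (15 + 2*O + O*m)/2 = 15/2 + O + O*m/2)
-349*(q(28, 16) + z) = -349*((15/2 + 28 + (½)*28*16) + 539) = -349*((15/2 + 28 + 224) + 539) = -349*(519/2 + 539) = -349*1597/2 = -557353/2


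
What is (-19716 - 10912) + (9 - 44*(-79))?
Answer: -27143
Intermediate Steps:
(-19716 - 10912) + (9 - 44*(-79)) = -30628 + (9 + 3476) = -30628 + 3485 = -27143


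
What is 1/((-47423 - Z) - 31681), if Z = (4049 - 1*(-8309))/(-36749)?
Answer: -36749/2906980538 ≈ -1.2642e-5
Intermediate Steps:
Z = -12358/36749 (Z = (4049 + 8309)*(-1/36749) = 12358*(-1/36749) = -12358/36749 ≈ -0.33628)
1/((-47423 - Z) - 31681) = 1/((-47423 - 1*(-12358/36749)) - 31681) = 1/((-47423 + 12358/36749) - 31681) = 1/(-1742735469/36749 - 31681) = 1/(-2906980538/36749) = -36749/2906980538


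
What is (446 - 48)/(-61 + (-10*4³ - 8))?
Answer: -398/709 ≈ -0.56135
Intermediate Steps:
(446 - 48)/(-61 + (-10*4³ - 8)) = 398/(-61 + (-10*64 - 8)) = 398/(-61 + (-640 - 8)) = 398/(-61 - 648) = 398/(-709) = 398*(-1/709) = -398/709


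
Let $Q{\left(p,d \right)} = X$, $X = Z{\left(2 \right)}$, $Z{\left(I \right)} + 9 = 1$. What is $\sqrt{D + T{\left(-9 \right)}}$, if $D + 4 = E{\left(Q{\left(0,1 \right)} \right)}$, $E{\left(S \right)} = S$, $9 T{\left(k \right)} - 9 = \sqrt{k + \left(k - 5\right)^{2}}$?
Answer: $\frac{\sqrt{-99 + \sqrt{187}}}{3} \approx 3.0791 i$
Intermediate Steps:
$Z{\left(I \right)} = -8$ ($Z{\left(I \right)} = -9 + 1 = -8$)
$X = -8$
$Q{\left(p,d \right)} = -8$
$T{\left(k \right)} = 1 + \frac{\sqrt{k + \left(-5 + k\right)^{2}}}{9}$ ($T{\left(k \right)} = 1 + \frac{\sqrt{k + \left(k - 5\right)^{2}}}{9} = 1 + \frac{\sqrt{k + \left(-5 + k\right)^{2}}}{9}$)
$D = -12$ ($D = -4 - 8 = -12$)
$\sqrt{D + T{\left(-9 \right)}} = \sqrt{-12 + \left(1 + \frac{\sqrt{-9 + \left(-5 - 9\right)^{2}}}{9}\right)} = \sqrt{-12 + \left(1 + \frac{\sqrt{-9 + \left(-14\right)^{2}}}{9}\right)} = \sqrt{-12 + \left(1 + \frac{\sqrt{-9 + 196}}{9}\right)} = \sqrt{-12 + \left(1 + \frac{\sqrt{187}}{9}\right)} = \sqrt{-11 + \frac{\sqrt{187}}{9}}$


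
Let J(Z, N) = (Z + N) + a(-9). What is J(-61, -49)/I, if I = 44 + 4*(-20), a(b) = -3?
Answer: 113/36 ≈ 3.1389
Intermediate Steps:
I = -36 (I = 44 - 80 = -36)
J(Z, N) = -3 + N + Z (J(Z, N) = (Z + N) - 3 = (N + Z) - 3 = -3 + N + Z)
J(-61, -49)/I = (-3 - 49 - 61)/(-36) = -113*(-1/36) = 113/36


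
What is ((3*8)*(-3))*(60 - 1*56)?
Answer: -288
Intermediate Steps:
((3*8)*(-3))*(60 - 1*56) = (24*(-3))*(60 - 56) = -72*4 = -288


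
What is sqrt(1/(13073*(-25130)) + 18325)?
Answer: 3*sqrt(219754093356391700890)/328524490 ≈ 135.37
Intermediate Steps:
sqrt(1/(13073*(-25130)) + 18325) = sqrt((1/13073)*(-1/25130) + 18325) = sqrt(-1/328524490 + 18325) = sqrt(6020211279249/328524490) = 3*sqrt(219754093356391700890)/328524490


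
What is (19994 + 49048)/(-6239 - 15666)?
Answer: -69042/21905 ≈ -3.1519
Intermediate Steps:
(19994 + 49048)/(-6239 - 15666) = 69042/(-21905) = 69042*(-1/21905) = -69042/21905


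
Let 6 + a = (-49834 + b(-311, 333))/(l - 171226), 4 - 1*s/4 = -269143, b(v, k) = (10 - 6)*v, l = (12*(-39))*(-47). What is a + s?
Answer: 80329191469/74615 ≈ 1.0766e+6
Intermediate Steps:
l = 21996 (l = -468*(-47) = 21996)
b(v, k) = 4*v
s = 1076588 (s = 16 - 4*(-269143) = 16 + 1076572 = 1076588)
a = -422151/74615 (a = -6 + (-49834 + 4*(-311))/(21996 - 171226) = -6 + (-49834 - 1244)/(-149230) = -6 - 51078*(-1/149230) = -6 + 25539/74615 = -422151/74615 ≈ -5.6577)
a + s = -422151/74615 + 1076588 = 80329191469/74615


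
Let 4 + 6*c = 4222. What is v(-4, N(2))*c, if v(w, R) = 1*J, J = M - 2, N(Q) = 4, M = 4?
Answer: 1406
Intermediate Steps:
J = 2 (J = 4 - 2 = 2)
v(w, R) = 2 (v(w, R) = 1*2 = 2)
c = 703 (c = -2/3 + (1/6)*4222 = -2/3 + 2111/3 = 703)
v(-4, N(2))*c = 2*703 = 1406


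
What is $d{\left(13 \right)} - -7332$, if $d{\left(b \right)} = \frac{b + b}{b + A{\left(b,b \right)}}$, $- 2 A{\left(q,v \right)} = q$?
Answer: $7336$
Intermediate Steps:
$A{\left(q,v \right)} = - \frac{q}{2}$
$d{\left(b \right)} = 4$ ($d{\left(b \right)} = \frac{b + b}{b - \frac{b}{2}} = \frac{2 b}{\frac{1}{2} b} = 2 b \frac{2}{b} = 4$)
$d{\left(13 \right)} - -7332 = 4 - -7332 = 4 + 7332 = 7336$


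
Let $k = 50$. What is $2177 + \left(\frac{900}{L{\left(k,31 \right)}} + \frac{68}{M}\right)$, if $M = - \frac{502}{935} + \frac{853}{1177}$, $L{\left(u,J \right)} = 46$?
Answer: $\frac{2090379}{817} \approx 2558.6$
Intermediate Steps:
$M = \frac{18791}{100045}$ ($M = \left(-502\right) \frac{1}{935} + 853 \cdot \frac{1}{1177} = - \frac{502}{935} + \frac{853}{1177} = \frac{18791}{100045} \approx 0.18783$)
$2177 + \left(\frac{900}{L{\left(k,31 \right)}} + \frac{68}{M}\right) = 2177 + \left(\frac{900}{46} + \frac{68}{\frac{18791}{100045}}\right) = 2177 + \left(900 \cdot \frac{1}{46} + 68 \cdot \frac{100045}{18791}\right) = 2177 + \left(\frac{450}{23} + \frac{6803060}{18791}\right) = 2177 + \frac{311770}{817} = \frac{2090379}{817}$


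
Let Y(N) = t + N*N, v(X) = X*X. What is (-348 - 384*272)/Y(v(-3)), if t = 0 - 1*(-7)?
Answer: -26199/22 ≈ -1190.9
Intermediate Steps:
t = 7 (t = 0 + 7 = 7)
v(X) = X²
Y(N) = 7 + N² (Y(N) = 7 + N*N = 7 + N²)
(-348 - 384*272)/Y(v(-3)) = (-348 - 384*272)/(7 + ((-3)²)²) = (-348 - 104448)/(7 + 9²) = -104796/(7 + 81) = -104796/88 = -104796*1/88 = -26199/22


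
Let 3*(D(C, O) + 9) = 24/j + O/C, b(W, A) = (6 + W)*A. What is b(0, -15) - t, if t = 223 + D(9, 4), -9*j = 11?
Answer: -88388/297 ≈ -297.60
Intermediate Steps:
j = -11/9 (j = -⅑*11 = -11/9 ≈ -1.2222)
b(W, A) = A*(6 + W)
D(C, O) = -171/11 + O/(3*C) (D(C, O) = -9 + (24/(-11/9) + O/C)/3 = -9 + (24*(-9/11) + O/C)/3 = -9 + (-216/11 + O/C)/3 = -9 + (-72/11 + O/(3*C)) = -171/11 + O/(3*C))
t = 61658/297 (t = 223 + (-171/11 + (⅓)*4/9) = 223 + (-171/11 + (⅓)*4*(⅑)) = 223 + (-171/11 + 4/27) = 223 - 4573/297 = 61658/297 ≈ 207.60)
b(0, -15) - t = -15*(6 + 0) - 1*61658/297 = -15*6 - 61658/297 = -90 - 61658/297 = -88388/297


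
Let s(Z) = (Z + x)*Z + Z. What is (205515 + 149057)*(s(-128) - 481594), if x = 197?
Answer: -173936712888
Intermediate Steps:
s(Z) = Z + Z*(197 + Z) (s(Z) = (Z + 197)*Z + Z = (197 + Z)*Z + Z = Z*(197 + Z) + Z = Z + Z*(197 + Z))
(205515 + 149057)*(s(-128) - 481594) = (205515 + 149057)*(-128*(198 - 128) - 481594) = 354572*(-128*70 - 481594) = 354572*(-8960 - 481594) = 354572*(-490554) = -173936712888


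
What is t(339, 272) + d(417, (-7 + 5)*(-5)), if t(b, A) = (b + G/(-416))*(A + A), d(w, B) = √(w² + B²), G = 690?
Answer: 2385678/13 + √173989 ≈ 1.8393e+5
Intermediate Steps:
d(w, B) = √(B² + w²)
t(b, A) = 2*A*(-345/208 + b) (t(b, A) = (b + 690/(-416))*(A + A) = (b + 690*(-1/416))*(2*A) = (b - 345/208)*(2*A) = (-345/208 + b)*(2*A) = 2*A*(-345/208 + b))
t(339, 272) + d(417, (-7 + 5)*(-5)) = (1/104)*272*(-345 + 208*339) + √(((-7 + 5)*(-5))² + 417²) = (1/104)*272*(-345 + 70512) + √((-2*(-5))² + 173889) = (1/104)*272*70167 + √(10² + 173889) = 2385678/13 + √(100 + 173889) = 2385678/13 + √173989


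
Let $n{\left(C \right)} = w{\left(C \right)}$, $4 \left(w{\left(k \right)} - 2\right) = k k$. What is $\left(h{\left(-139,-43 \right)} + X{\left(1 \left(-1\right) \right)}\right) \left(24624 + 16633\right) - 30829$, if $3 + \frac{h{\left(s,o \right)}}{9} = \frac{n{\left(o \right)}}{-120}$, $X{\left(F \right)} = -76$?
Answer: $- \frac{914690747}{160} \approx -5.7168 \cdot 10^{6}$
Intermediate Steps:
$w{\left(k \right)} = 2 + \frac{k^{2}}{4}$ ($w{\left(k \right)} = 2 + \frac{k k}{4} = 2 + \frac{k^{2}}{4}$)
$n{\left(C \right)} = 2 + \frac{C^{2}}{4}$
$h{\left(s,o \right)} = - \frac{543}{20} - \frac{3 o^{2}}{160}$ ($h{\left(s,o \right)} = -27 + 9 \frac{2 + \frac{o^{2}}{4}}{-120} = -27 + 9 \left(2 + \frac{o^{2}}{4}\right) \left(- \frac{1}{120}\right) = -27 + 9 \left(- \frac{1}{60} - \frac{o^{2}}{480}\right) = -27 - \left(\frac{3}{20} + \frac{3 o^{2}}{160}\right) = - \frac{543}{20} - \frac{3 o^{2}}{160}$)
$\left(h{\left(-139,-43 \right)} + X{\left(1 \left(-1\right) \right)}\right) \left(24624 + 16633\right) - 30829 = \left(\left(- \frac{543}{20} - \frac{3 \left(-43\right)^{2}}{160}\right) - 76\right) \left(24624 + 16633\right) - 30829 = \left(\left(- \frac{543}{20} - \frac{5547}{160}\right) - 76\right) 41257 - 30829 = \left(- \frac{9891}{160} - 76\right) 41257 - 30829 = \left(- \frac{22051}{160}\right) 41257 - 30829 = - \frac{909758107}{160} - 30829 = - \frac{914690747}{160}$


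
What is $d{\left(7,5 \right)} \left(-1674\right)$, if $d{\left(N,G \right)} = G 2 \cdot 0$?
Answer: $0$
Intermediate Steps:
$d{\left(N,G \right)} = 0$ ($d{\left(N,G \right)} = 2 G 0 = 0$)
$d{\left(7,5 \right)} \left(-1674\right) = 0 \left(-1674\right) = 0$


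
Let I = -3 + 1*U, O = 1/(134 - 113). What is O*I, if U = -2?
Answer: -5/21 ≈ -0.23810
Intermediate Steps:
O = 1/21 ≈ 0.047619
I = -5 (I = -3 + 1*(-2) = -3 - 2 = -5)
O*I = (1/21)*(-5) = -5/21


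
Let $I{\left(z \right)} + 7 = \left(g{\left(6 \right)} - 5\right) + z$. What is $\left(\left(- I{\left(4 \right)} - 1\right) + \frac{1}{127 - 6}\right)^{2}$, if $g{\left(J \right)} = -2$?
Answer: $\frac{1188100}{14641} \approx 81.149$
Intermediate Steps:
$I{\left(z \right)} = -14 + z$ ($I{\left(z \right)} = -7 + \left(\left(-2 - 5\right) + z\right) = -7 + \left(-7 + z\right) = -14 + z$)
$\left(\left(- I{\left(4 \right)} - 1\right) + \frac{1}{127 - 6}\right)^{2} = \left(\left(- (-14 + 4) - 1\right) + \frac{1}{127 - 6}\right)^{2} = \left(\left(\left(-1\right) \left(-10\right) - 1\right) + \frac{1}{121}\right)^{2} = \left(\left(10 - 1\right) + \frac{1}{121}\right)^{2} = \left(9 + \frac{1}{121}\right)^{2} = \left(\frac{1090}{121}\right)^{2} = \frac{1188100}{14641}$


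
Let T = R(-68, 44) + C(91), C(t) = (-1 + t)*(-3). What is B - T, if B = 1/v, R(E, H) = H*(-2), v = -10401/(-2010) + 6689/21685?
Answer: 1141362836/3186541 ≈ 358.18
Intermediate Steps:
C(t) = 3 - 3*t
v = 3186541/581158 (v = -10401*(-1/2010) + 6689*(1/21685) = 3467/670 + 6689/21685 = 3186541/581158 ≈ 5.4831)
R(E, H) = -2*H
T = -358 (T = -2*44 + (3 - 3*91) = -88 + (3 - 273) = -88 - 270 = -358)
B = 581158/3186541 (B = 1/(3186541/581158) = 581158/3186541 ≈ 0.18238)
B - T = 581158/3186541 - 1*(-358) = 581158/3186541 + 358 = 1141362836/3186541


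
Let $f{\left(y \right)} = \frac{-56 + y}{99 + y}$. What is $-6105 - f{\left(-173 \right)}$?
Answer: $- \frac{451999}{74} \approx -6108.1$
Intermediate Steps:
$f{\left(y \right)} = \frac{-56 + y}{99 + y}$
$-6105 - f{\left(-173 \right)} = -6105 - \frac{-56 - 173}{99 - 173} = -6105 - \frac{1}{-74} \left(-229\right) = -6105 - \left(- \frac{1}{74}\right) \left(-229\right) = -6105 - \frac{229}{74} = - \frac{451999}{74}$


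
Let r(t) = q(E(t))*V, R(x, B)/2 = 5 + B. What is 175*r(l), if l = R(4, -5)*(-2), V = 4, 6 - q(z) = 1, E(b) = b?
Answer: 3500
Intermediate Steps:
R(x, B) = 10 + 2*B (R(x, B) = 2*(5 + B) = 10 + 2*B)
q(z) = 5 (q(z) = 6 - 1*1 = 6 - 1 = 5)
l = 0 (l = (10 + 2*(-5))*(-2) = (10 - 10)*(-2) = 0*(-2) = 0)
r(t) = 20 (r(t) = 5*4 = 20)
175*r(l) = 175*20 = 3500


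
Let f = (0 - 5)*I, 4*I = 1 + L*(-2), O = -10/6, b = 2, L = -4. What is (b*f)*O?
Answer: 75/2 ≈ 37.500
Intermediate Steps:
O = -5/3 (O = -10*⅙ = -5/3 ≈ -1.6667)
I = 9/4 (I = (1 - 4*(-2))/4 = (1 + 8)/4 = (¼)*9 = 9/4 ≈ 2.2500)
f = -45/4 (f = (0 - 5)*(9/4) = -5*9/4 = -45/4 ≈ -11.250)
(b*f)*O = (2*(-45/4))*(-5/3) = -45/2*(-5/3) = 75/2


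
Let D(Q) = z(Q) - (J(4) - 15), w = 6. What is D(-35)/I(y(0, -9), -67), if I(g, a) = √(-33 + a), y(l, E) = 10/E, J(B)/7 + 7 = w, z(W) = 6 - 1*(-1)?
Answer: -29*I/10 ≈ -2.9*I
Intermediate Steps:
z(W) = 7 (z(W) = 6 + 1 = 7)
J(B) = -7 (J(B) = -49 + 7*6 = -49 + 42 = -7)
D(Q) = 29 (D(Q) = 7 - (-7 - 15) = 7 - 1*(-22) = 7 + 22 = 29)
D(-35)/I(y(0, -9), -67) = 29/(√(-33 - 67)) = 29/(√(-100)) = 29/((10*I)) = 29*(-I/10) = -29*I/10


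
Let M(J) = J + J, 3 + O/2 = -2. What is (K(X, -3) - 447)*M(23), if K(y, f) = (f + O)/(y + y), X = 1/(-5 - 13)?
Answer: -15180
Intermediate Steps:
X = -1/18 (X = 1/(-18) = -1/18 ≈ -0.055556)
O = -10 (O = -6 + 2*(-2) = -6 - 4 = -10)
K(y, f) = (-10 + f)/(2*y) (K(y, f) = (f - 10)/(y + y) = (-10 + f)/((2*y)) = (-10 + f)*(1/(2*y)) = (-10 + f)/(2*y))
M(J) = 2*J
(K(X, -3) - 447)*M(23) = ((-10 - 3)/(2*(-1/18)) - 447)*(2*23) = ((½)*(-18)*(-13) - 447)*46 = (117 - 447)*46 = -330*46 = -15180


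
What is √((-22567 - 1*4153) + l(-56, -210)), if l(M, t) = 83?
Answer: I*√26637 ≈ 163.21*I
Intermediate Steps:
√((-22567 - 1*4153) + l(-56, -210)) = √((-22567 - 1*4153) + 83) = √((-22567 - 4153) + 83) = √(-26720 + 83) = √(-26637) = I*√26637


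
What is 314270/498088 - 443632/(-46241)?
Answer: 117749967343/11516043604 ≈ 10.225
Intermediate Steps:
314270/498088 - 443632/(-46241) = 314270*(1/498088) - 443632*(-1/46241) = 157135/249044 + 443632/46241 = 117749967343/11516043604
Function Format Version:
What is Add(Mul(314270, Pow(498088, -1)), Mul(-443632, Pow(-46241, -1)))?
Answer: Rational(117749967343, 11516043604) ≈ 10.225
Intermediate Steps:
Add(Mul(314270, Pow(498088, -1)), Mul(-443632, Pow(-46241, -1))) = Add(Mul(314270, Rational(1, 498088)), Mul(-443632, Rational(-1, 46241))) = Add(Rational(157135, 249044), Rational(443632, 46241)) = Rational(117749967343, 11516043604)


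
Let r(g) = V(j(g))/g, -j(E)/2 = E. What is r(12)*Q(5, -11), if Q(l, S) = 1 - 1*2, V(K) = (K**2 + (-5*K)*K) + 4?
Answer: 575/3 ≈ 191.67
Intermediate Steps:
j(E) = -2*E
V(K) = 4 - 4*K**2 (V(K) = (K**2 - 5*K**2) + 4 = -4*K**2 + 4 = 4 - 4*K**2)
Q(l, S) = -1 (Q(l, S) = 1 - 2 = -1)
r(g) = (4 - 16*g**2)/g (r(g) = (4 - 4*4*g**2)/g = (4 - 16*g**2)/g)
r(12)*Q(5, -11) = (-16*12 + 4/12)*(-1) = (-192 + 4*(1/12))*(-1) = (-192 + 1/3)*(-1) = -575/3*(-1) = 575/3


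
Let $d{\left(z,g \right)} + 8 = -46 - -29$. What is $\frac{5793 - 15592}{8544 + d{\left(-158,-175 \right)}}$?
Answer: $- \frac{9799}{8519} \approx -1.1503$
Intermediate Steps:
$d{\left(z,g \right)} = -25$ ($d{\left(z,g \right)} = -8 - 17 = -25$)
$\frac{5793 - 15592}{8544 + d{\left(-158,-175 \right)}} = \frac{5793 - 15592}{8544 - 25} = - \frac{9799}{8519}$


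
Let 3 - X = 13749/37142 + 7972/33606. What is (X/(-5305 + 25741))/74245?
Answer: 1493218619/946924206398581320 ≈ 1.5769e-9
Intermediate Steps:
X = 1493218619/624097026 (X = 3 - (13749/37142 + 7972/33606) = 3 - (13749*(1/37142) + 7972*(1/33606)) = 3 - (13749/37142 + 3986/16803) = 3 - 1*379072459/624097026 = 3 - 379072459/624097026 = 1493218619/624097026 ≈ 2.3926)
(X/(-5305 + 25741))/74245 = (1493218619/(624097026*(-5305 + 25741)))/74245 = ((1493218619/624097026)/20436)*(1/74245) = ((1493218619/624097026)*(1/20436))*(1/74245) = (1493218619/12754046823336)*(1/74245) = 1493218619/946924206398581320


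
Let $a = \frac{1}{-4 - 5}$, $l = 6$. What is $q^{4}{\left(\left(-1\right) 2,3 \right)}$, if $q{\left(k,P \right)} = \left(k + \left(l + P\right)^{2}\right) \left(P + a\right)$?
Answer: $\frac{17799252215056}{6561} \approx 2.7129 \cdot 10^{9}$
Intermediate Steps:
$a = - \frac{1}{9}$ ($a = \frac{1}{-9} = - \frac{1}{9} \approx -0.11111$)
$q{\left(k,P \right)} = \left(- \frac{1}{9} + P\right) \left(k + \left(6 + P\right)^{2}\right)$ ($q{\left(k,P \right)} = \left(k + \left(6 + P\right)^{2}\right) \left(P - \frac{1}{9}\right) = \left(k + \left(6 + P\right)^{2}\right) \left(- \frac{1}{9} + P\right) = \left(- \frac{1}{9} + P\right) \left(k + \left(6 + P\right)^{2}\right)$)
$q^{4}{\left(\left(-1\right) 2,3 \right)} = \left(- \frac{\left(-1\right) 2}{9} - \frac{\left(6 + 3\right)^{2}}{9} + 3 \left(\left(-1\right) 2\right) + 3 \left(6 + 3\right)^{2}\right)^{4} = \left(\left(- \frac{1}{9}\right) \left(-2\right) - \frac{9^{2}}{9} + 3 \left(-2\right) + 3 \cdot 9^{2}\right)^{4} = \left(\frac{2}{9} - 9 - 6 + 3 \cdot 81\right)^{4} = \left(\frac{2}{9} - 9 - 6 + 243\right)^{4} = \left(\frac{2054}{9}\right)^{4} = \frac{17799252215056}{6561}$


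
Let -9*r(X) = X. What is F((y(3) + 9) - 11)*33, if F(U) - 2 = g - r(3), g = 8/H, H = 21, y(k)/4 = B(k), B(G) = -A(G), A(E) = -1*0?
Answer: 627/7 ≈ 89.571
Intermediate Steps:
A(E) = 0
r(X) = -X/9
B(G) = 0 (B(G) = -1*0 = 0)
y(k) = 0 (y(k) = 4*0 = 0)
g = 8/21 ≈ 0.38095
F(U) = 19/7 (F(U) = 2 + (8/21 - (-1)*3/9) = 2 + (8/21 - 1*(-⅓)) = 2 + (8/21 + ⅓) = 2 + 5/7 = 19/7)
F((y(3) + 9) - 11)*33 = (19/7)*33 = 627/7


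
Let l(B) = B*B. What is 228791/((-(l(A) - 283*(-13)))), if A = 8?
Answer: -228791/3743 ≈ -61.125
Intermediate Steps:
l(B) = B²
228791/((-(l(A) - 283*(-13)))) = 228791/((-(8² - 283*(-13)))) = 228791/((-(64 + 3679))) = 228791/((-1*3743)) = 228791/(-3743) = 228791*(-1/3743) = -228791/3743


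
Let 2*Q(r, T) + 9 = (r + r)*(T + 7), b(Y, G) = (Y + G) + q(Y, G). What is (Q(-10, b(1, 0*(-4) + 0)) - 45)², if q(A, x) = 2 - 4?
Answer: 47961/4 ≈ 11990.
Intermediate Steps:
q(A, x) = -2
b(Y, G) = -2 + G + Y (b(Y, G) = (Y + G) - 2 = (G + Y) - 2 = -2 + G + Y)
Q(r, T) = -9/2 + r*(7 + T) (Q(r, T) = -9/2 + ((r + r)*(T + 7))/2 = -9/2 + ((2*r)*(7 + T))/2 = -9/2 + (2*r*(7 + T))/2 = -9/2 + r*(7 + T))
(Q(-10, b(1, 0*(-4) + 0)) - 45)² = ((-9/2 + 7*(-10) + (-2 + (0*(-4) + 0) + 1)*(-10)) - 45)² = ((-9/2 - 70 + (-2 + (0 + 0) + 1)*(-10)) - 45)² = ((-9/2 - 70 + (-2 + 0 + 1)*(-10)) - 45)² = ((-9/2 - 70 - 1*(-10)) - 45)² = ((-9/2 - 70 + 10) - 45)² = (-129/2 - 45)² = (-219/2)² = 47961/4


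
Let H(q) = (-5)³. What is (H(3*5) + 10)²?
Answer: 13225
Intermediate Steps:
H(q) = -125
(H(3*5) + 10)² = (-125 + 10)² = (-115)² = 13225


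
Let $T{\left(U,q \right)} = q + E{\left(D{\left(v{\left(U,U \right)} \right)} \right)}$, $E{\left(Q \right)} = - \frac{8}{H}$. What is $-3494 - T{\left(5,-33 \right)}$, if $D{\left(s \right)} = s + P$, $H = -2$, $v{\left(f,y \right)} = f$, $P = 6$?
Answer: $-3465$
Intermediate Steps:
$D{\left(s \right)} = 6 + s$ ($D{\left(s \right)} = s + 6 = 6 + s$)
$E{\left(Q \right)} = 4$ ($E{\left(Q \right)} = - \frac{8}{-2} = \left(-8\right) \left(- \frac{1}{2}\right) = 4$)
$T{\left(U,q \right)} = 4 + q$ ($T{\left(U,q \right)} = q + 4 = 4 + q$)
$-3494 - T{\left(5,-33 \right)} = -3494 - \left(4 - 33\right) = -3494 - -29 = -3494 + 29 = -3465$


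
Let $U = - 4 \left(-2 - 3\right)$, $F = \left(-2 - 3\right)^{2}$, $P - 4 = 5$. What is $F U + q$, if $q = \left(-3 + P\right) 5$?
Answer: $530$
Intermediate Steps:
$P = 9$ ($P = 4 + 5 = 9$)
$F = 25$ ($F = \left(-5\right)^{2} = 25$)
$U = 20$ ($U = \left(-4\right) \left(-5\right) = 20$)
$q = 30$ ($q = \left(-3 + 9\right) 5 = 6 \cdot 5 = 30$)
$F U + q = 25 \cdot 20 + 30 = 500 + 30 = 530$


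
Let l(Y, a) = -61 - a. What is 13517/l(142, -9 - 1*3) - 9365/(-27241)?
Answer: -52536816/190687 ≈ -275.51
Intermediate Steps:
13517/l(142, -9 - 1*3) - 9365/(-27241) = 13517/(-61 - (-9 - 1*3)) - 9365/(-27241) = 13517/(-61 - (-9 - 3)) - 9365*(-1/27241) = 13517/(-61 - 1*(-12)) + 9365/27241 = 13517/(-61 + 12) + 9365/27241 = 13517/(-49) + 9365/27241 = 13517*(-1/49) + 9365/27241 = -1931/7 + 9365/27241 = -52536816/190687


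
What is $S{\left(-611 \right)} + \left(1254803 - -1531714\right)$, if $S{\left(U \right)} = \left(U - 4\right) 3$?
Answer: $2784672$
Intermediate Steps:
$S{\left(U \right)} = -12 + 3 U$ ($S{\left(U \right)} = \left(-4 + U\right) 3 = -12 + 3 U$)
$S{\left(-611 \right)} + \left(1254803 - -1531714\right) = \left(-12 + 3 \left(-611\right)\right) + \left(1254803 - -1531714\right) = \left(-12 - 1833\right) + \left(1254803 + 1531714\right) = -1845 + 2786517 = 2784672$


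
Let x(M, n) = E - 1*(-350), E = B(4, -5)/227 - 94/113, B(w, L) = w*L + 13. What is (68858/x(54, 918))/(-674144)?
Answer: -883138279/3018722788912 ≈ -0.00029255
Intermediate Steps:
B(w, L) = 13 + L*w (B(w, L) = L*w + 13 = 13 + L*w)
E = -22129/25651 (E = (13 - 5*4)/227 - 94/113 = (13 - 20)*(1/227) - 94*1/113 = -7*1/227 - 94/113 = -7/227 - 94/113 = -22129/25651 ≈ -0.86270)
x(M, n) = 8955721/25651 (x(M, n) = -22129/25651 - 1*(-350) = -22129/25651 + 350 = 8955721/25651)
(68858/x(54, 918))/(-674144) = (68858/(8955721/25651))/(-674144) = (68858*(25651/8955721))*(-1/674144) = (1766276558/8955721)*(-1/674144) = -883138279/3018722788912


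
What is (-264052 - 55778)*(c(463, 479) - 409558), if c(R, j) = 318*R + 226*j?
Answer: 49276208100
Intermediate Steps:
c(R, j) = 226*j + 318*R
(-264052 - 55778)*(c(463, 479) - 409558) = (-264052 - 55778)*((226*479 + 318*463) - 409558) = -319830*((108254 + 147234) - 409558) = -319830*(255488 - 409558) = -319830*(-154070) = 49276208100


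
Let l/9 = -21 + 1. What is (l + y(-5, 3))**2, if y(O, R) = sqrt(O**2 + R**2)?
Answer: (180 - sqrt(34))**2 ≈ 30335.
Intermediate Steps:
l = -180 (l = 9*(-21 + 1) = 9*(-20) = -180)
(l + y(-5, 3))**2 = (-180 + sqrt((-5)**2 + 3**2))**2 = (-180 + sqrt(25 + 9))**2 = (-180 + sqrt(34))**2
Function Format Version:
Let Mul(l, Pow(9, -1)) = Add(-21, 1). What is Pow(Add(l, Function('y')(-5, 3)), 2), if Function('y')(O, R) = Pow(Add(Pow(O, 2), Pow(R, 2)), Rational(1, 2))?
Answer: Pow(Add(180, Mul(-1, Pow(34, Rational(1, 2)))), 2) ≈ 30335.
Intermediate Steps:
l = -180 (l = Mul(9, Add(-21, 1)) = Mul(9, -20) = -180)
Pow(Add(l, Function('y')(-5, 3)), 2) = Pow(Add(-180, Pow(Add(Pow(-5, 2), Pow(3, 2)), Rational(1, 2))), 2) = Pow(Add(-180, Pow(Add(25, 9), Rational(1, 2))), 2) = Pow(Add(-180, Pow(34, Rational(1, 2))), 2)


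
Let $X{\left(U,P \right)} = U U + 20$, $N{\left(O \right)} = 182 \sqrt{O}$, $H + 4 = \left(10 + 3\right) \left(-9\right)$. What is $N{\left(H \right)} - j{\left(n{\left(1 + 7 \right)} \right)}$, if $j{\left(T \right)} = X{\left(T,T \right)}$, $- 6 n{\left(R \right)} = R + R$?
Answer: $- \frac{244}{9} + 2002 i \approx -27.111 + 2002.0 i$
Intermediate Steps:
$H = -121$ ($H = -4 + \left(10 + 3\right) \left(-9\right) = -4 + 13 \left(-9\right) = -4 - 117 = -121$)
$n{\left(R \right)} = - \frac{R}{3}$ ($n{\left(R \right)} = - \frac{R + R}{6} = - \frac{2 R}{6} = - \frac{R}{3}$)
$X{\left(U,P \right)} = 20 + U^{2}$ ($X{\left(U,P \right)} = U^{2} + 20 = 20 + U^{2}$)
$j{\left(T \right)} = 20 + T^{2}$
$N{\left(H \right)} - j{\left(n{\left(1 + 7 \right)} \right)} = 182 \sqrt{-121} - \left(20 + \left(- \frac{1 + 7}{3}\right)^{2}\right) = 182 \cdot 11 i - \left(20 + \left(\left(- \frac{1}{3}\right) 8\right)^{2}\right) = 2002 i - \left(20 + \left(- \frac{8}{3}\right)^{2}\right) = 2002 i - \left(20 + \frac{64}{9}\right) = 2002 i - \frac{244}{9} = - \frac{244}{9} + 2002 i$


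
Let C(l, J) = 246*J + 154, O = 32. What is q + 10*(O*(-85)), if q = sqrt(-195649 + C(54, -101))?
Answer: -27200 + 11*I*sqrt(1821) ≈ -27200.0 + 469.4*I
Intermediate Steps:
C(l, J) = 154 + 246*J
q = 11*I*sqrt(1821) (q = sqrt(-195649 + (154 + 246*(-101))) = sqrt(-195649 + (154 - 24846)) = sqrt(-195649 - 24692) = sqrt(-220341) = 11*I*sqrt(1821) ≈ 469.4*I)
q + 10*(O*(-85)) = 11*I*sqrt(1821) + 10*(32*(-85)) = 11*I*sqrt(1821) + 10*(-2720) = 11*I*sqrt(1821) - 27200 = -27200 + 11*I*sqrt(1821)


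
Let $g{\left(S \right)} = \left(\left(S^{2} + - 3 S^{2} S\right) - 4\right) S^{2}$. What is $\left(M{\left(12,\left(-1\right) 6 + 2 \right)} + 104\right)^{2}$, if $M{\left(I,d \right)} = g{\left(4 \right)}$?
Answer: $7706176$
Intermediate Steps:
$g{\left(S \right)} = S^{2} \left(-4 + S^{2} - 3 S^{3}\right)$ ($g{\left(S \right)} = \left(\left(S^{2} - 3 S^{3}\right) - 4\right) S^{2} = \left(-4 + S^{2} - 3 S^{3}\right) S^{2} = S^{2} \left(-4 + S^{2} - 3 S^{3}\right)$)
$M{\left(I,d \right)} = -2880$ ($M{\left(I,d \right)} = 4^{2} \left(-4 + 4^{2} - 3 \cdot 4^{3}\right) = 16 \left(-4 + 16 - 192\right) = 16 \left(-180\right) = -2880$)
$\left(M{\left(12,\left(-1\right) 6 + 2 \right)} + 104\right)^{2} = \left(-2880 + 104\right)^{2} = \left(-2776\right)^{2} = 7706176$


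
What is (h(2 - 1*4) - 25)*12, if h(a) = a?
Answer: -324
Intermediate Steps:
(h(2 - 1*4) - 25)*12 = ((2 - 1*4) - 25)*12 = ((2 - 4) - 25)*12 = (-2 - 25)*12 = -27*12 = -324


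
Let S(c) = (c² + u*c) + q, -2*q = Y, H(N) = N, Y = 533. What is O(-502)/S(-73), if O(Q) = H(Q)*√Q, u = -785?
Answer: -1004*I*√502/124735 ≈ -0.18034*I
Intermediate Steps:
q = -533/2 (q = -½*533 = -533/2 ≈ -266.50)
S(c) = -533/2 + c² - 785*c (S(c) = (c² - 785*c) - 533/2 = -533/2 + c² - 785*c)
O(Q) = Q^(3/2) (O(Q) = Q*√Q = Q^(3/2))
O(-502)/S(-73) = (-502)^(3/2)/(-533/2 + (-73)² - 785*(-73)) = (-502*I*√502)/(-533/2 + 5329 + 57305) = (-502*I*√502)/(124735/2) = -502*I*√502*(2/124735) = -1004*I*√502/124735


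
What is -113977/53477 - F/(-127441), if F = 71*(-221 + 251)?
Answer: -14411436847/6815162357 ≈ -2.1146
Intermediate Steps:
F = 2130 (F = 71*30 = 2130)
-113977/53477 - F/(-127441) = -113977/53477 - 1*2130/(-127441) = -113977*1/53477 - 2130*(-1/127441) = -113977/53477 + 2130/127441 = -14411436847/6815162357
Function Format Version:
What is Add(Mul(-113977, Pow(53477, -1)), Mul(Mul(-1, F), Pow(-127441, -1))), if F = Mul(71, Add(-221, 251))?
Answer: Rational(-14411436847, 6815162357) ≈ -2.1146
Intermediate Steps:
F = 2130 (F = Mul(71, 30) = 2130)
Add(Mul(-113977, Pow(53477, -1)), Mul(Mul(-1, F), Pow(-127441, -1))) = Add(Mul(-113977, Pow(53477, -1)), Mul(Mul(-1, 2130), Pow(-127441, -1))) = Add(Mul(-113977, Rational(1, 53477)), Mul(-2130, Rational(-1, 127441))) = Add(Rational(-113977, 53477), Rational(2130, 127441)) = Rational(-14411436847, 6815162357)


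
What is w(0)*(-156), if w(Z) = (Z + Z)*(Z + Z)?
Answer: 0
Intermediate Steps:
w(Z) = 4*Z**2 (w(Z) = (2*Z)*(2*Z) = 4*Z**2)
w(0)*(-156) = (4*0**2)*(-156) = (4*0)*(-156) = 0*(-156) = 0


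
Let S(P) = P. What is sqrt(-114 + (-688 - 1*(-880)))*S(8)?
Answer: 8*sqrt(78) ≈ 70.654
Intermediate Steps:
sqrt(-114 + (-688 - 1*(-880)))*S(8) = sqrt(-114 + (-688 - 1*(-880)))*8 = sqrt(-114 + (-688 + 880))*8 = sqrt(-114 + 192)*8 = sqrt(78)*8 = 8*sqrt(78)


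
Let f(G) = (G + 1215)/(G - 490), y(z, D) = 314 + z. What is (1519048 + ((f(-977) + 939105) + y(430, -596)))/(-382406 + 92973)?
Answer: -3607201661/424598211 ≈ -8.4956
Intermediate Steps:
f(G) = (1215 + G)/(-490 + G)
(1519048 + ((f(-977) + 939105) + y(430, -596)))/(-382406 + 92973) = (1519048 + (((1215 - 977)/(-490 - 977) + 939105) + (314 + 430)))/(-382406 + 92973) = (1519048 + ((238/(-1467) + 939105) + 744))/(-289433) = (1519048 + ((-1/1467*238 + 939105) + 744))*(-1/289433) = (1519048 + ((-238/1467 + 939105) + 744))*(-1/289433) = (1519048 + (1377666797/1467 + 744))*(-1/289433) = (1519048 + 1378758245/1467)*(-1/289433) = (3607201661/1467)*(-1/289433) = -3607201661/424598211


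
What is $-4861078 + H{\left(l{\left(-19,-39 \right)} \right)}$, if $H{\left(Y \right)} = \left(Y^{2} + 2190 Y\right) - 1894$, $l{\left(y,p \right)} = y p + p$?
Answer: $-2832788$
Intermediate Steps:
$l{\left(y,p \right)} = p + p y$ ($l{\left(y,p \right)} = p y + p = p + p y$)
$H{\left(Y \right)} = -1894 + Y^{2} + 2190 Y$
$-4861078 + H{\left(l{\left(-19,-39 \right)} \right)} = -4861078 + \left(-1894 + \left(- 39 \left(1 - 19\right)\right)^{2} + 2190 \left(- 39 \left(1 - 19\right)\right)\right) = -4861078 + \left(-1894 + \left(\left(-39\right) \left(-18\right)\right)^{2} + 2190 \left(\left(-39\right) \left(-18\right)\right)\right) = -4861078 + \left(-1894 + 702^{2} + 2190 \cdot 702\right) = -4861078 + \left(-1894 + 492804 + 1537380\right) = -4861078 + 2028290 = -2832788$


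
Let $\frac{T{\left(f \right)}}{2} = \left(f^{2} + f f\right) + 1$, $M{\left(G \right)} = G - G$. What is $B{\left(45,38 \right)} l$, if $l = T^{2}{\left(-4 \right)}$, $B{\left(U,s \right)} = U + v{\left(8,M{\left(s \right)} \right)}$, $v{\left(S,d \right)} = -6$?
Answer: $169884$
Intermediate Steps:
$M{\left(G \right)} = 0$
$B{\left(U,s \right)} = -6 + U$ ($B{\left(U,s \right)} = U - 6 = -6 + U$)
$T{\left(f \right)} = 2 + 4 f^{2}$ ($T{\left(f \right)} = 2 \left(\left(f^{2} + f f\right) + 1\right) = 2 \left(\left(f^{2} + f^{2}\right) + 1\right) = 2 \left(2 f^{2} + 1\right) = 2 \left(1 + 2 f^{2}\right) = 2 + 4 f^{2}$)
$l = 4356$ ($l = \left(2 + 4 \left(-4\right)^{2}\right)^{2} = \left(2 + 4 \cdot 16\right)^{2} = \left(2 + 64\right)^{2} = 66^{2} = 4356$)
$B{\left(45,38 \right)} l = \left(-6 + 45\right) 4356 = 39 \cdot 4356 = 169884$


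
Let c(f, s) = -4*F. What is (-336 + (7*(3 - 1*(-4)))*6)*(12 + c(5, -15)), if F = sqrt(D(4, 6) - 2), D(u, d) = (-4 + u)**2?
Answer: -504 + 168*I*sqrt(2) ≈ -504.0 + 237.59*I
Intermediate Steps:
F = I*sqrt(2) (F = sqrt((-4 + 4)**2 - 2) = sqrt(0**2 - 2) = sqrt(0 - 2) = sqrt(-2) = I*sqrt(2) ≈ 1.4142*I)
c(f, s) = -4*I*sqrt(2)
(-336 + (7*(3 - 1*(-4)))*6)*(12 + c(5, -15)) = (-336 + (7*(3 - 1*(-4)))*6)*(12 - 4*I*sqrt(2)) = (-336 + (7*(3 + 4))*6)*(12 - 4*I*sqrt(2)) = (-336 + (7*7)*6)*(12 - 4*I*sqrt(2)) = (-336 + 49*6)*(12 - 4*I*sqrt(2)) = (-336 + 294)*(12 - 4*I*sqrt(2)) = -42*(12 - 4*I*sqrt(2)) = -504 + 168*I*sqrt(2)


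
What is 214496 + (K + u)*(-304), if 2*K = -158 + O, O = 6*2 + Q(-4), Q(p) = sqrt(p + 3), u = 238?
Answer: 164336 - 152*I ≈ 1.6434e+5 - 152.0*I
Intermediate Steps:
Q(p) = sqrt(3 + p)
O = 12 + I (O = 6*2 + sqrt(3 - 4) = 12 + sqrt(-1) = 12 + I ≈ 12.0 + 1.0*I)
K = -73 + I/2 (K = (-158 + (12 + I))/2 = (-146 + I)/2 = -73 + I/2 ≈ -73.0 + 0.5*I)
214496 + (K + u)*(-304) = 214496 + ((-73 + I/2) + 238)*(-304) = 214496 + (165 + I/2)*(-304) = 214496 + (-50160 - 152*I) = 164336 - 152*I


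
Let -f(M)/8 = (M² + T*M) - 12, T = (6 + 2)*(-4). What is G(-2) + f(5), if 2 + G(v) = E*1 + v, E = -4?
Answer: 1168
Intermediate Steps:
T = -32 (T = 8*(-4) = -32)
G(v) = -6 + v (G(v) = -2 + (-4*1 + v) = -2 + (-4 + v) = -6 + v)
f(M) = 96 - 8*M² + 256*M (f(M) = -8*((M² - 32*M) - 12) = -8*(-12 + M² - 32*M) = 96 - 8*M² + 256*M)
G(-2) + f(5) = (-6 - 2) + (96 - 8*5² + 256*5) = -8 + (96 - 8*25 + 1280) = -8 + (96 - 200 + 1280) = -8 + 1176 = 1168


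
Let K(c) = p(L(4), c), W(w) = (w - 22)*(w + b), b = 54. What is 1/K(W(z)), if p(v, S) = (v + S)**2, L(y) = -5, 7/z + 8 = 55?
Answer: 4879681/6889365057600 ≈ 7.0829e-7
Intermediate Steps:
z = 7/47 (z = 7/(-8 + 55) = 7/47 ≈ 0.14894)
W(w) = (-22 + w)*(54 + w) (W(w) = (w - 22)*(w + 54) = (-22 + w)*(54 + w))
p(v, S) = (S + v)**2
K(c) = (-5 + c)**2 (K(c) = (c - 5)**2 = (-5 + c)**2)
1/K(W(z)) = 1/((-5 + (-1188 + (7/47)**2 + 32*(7/47)))**2) = 1/((-5 + (-1188 + 49/2209 + 224/47))**2) = 1/((-5 - 2613715/2209)**2) = 1/((-2624760/2209)**2) = 1/(6889365057600/4879681) = 4879681/6889365057600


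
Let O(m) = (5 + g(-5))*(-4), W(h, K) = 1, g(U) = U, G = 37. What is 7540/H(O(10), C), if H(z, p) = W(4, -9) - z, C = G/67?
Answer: 7540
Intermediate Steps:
C = 37/67 ≈ 0.55224
O(m) = 0 (O(m) = (5 - 5)*(-4) = 0*(-4) = 0)
H(z, p) = 1 - z
7540/H(O(10), C) = 7540/(1 - 1*0) = 7540/(1 + 0) = 7540/1 = 7540*1 = 7540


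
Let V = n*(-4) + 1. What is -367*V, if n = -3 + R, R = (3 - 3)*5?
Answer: -4771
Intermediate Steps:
R = 0 (R = 0*5 = 0)
n = -3 (n = -3 + 0 = -3)
V = 13 (V = -3*(-4) + 1 = 12 + 1 = 13)
-367*V = -367*13 = -4771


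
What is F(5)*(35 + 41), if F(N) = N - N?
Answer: 0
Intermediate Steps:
F(N) = 0
F(5)*(35 + 41) = 0*(35 + 41) = 0*76 = 0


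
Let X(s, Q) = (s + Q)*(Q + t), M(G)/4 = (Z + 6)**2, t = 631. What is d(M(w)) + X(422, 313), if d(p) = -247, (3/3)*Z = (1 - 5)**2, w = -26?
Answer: 693593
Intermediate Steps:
Z = 16 (Z = (1 - 5)**2 = (-4)**2 = 16)
M(G) = 1936 (M(G) = 4*(16 + 6)**2 = 4*22**2 = 4*484 = 1936)
X(s, Q) = (631 + Q)*(Q + s) (X(s, Q) = (s + Q)*(Q + 631) = (Q + s)*(631 + Q) = (631 + Q)*(Q + s))
d(M(w)) + X(422, 313) = -247 + (313**2 + 631*313 + 631*422 + 313*422) = -247 + (97969 + 197503 + 266282 + 132086) = -247 + 693840 = 693593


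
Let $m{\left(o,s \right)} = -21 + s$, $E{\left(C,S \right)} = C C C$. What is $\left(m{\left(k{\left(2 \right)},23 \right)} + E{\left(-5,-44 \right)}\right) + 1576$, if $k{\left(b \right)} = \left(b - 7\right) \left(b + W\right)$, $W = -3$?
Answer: $1453$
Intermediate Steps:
$E{\left(C,S \right)} = C^{3}$ ($E{\left(C,S \right)} = C^{2} C = C^{3}$)
$k{\left(b \right)} = \left(-7 + b\right) \left(-3 + b\right)$ ($k{\left(b \right)} = \left(b - 7\right) \left(b - 3\right) = \left(-7 + b\right) \left(-3 + b\right)$)
$\left(m{\left(k{\left(2 \right)},23 \right)} + E{\left(-5,-44 \right)}\right) + 1576 = \left(\left(-21 + 23\right) + \left(-5\right)^{3}\right) + 1576 = \left(2 - 125\right) + 1576 = -123 + 1576 = 1453$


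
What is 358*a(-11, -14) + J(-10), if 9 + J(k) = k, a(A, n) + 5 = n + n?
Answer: -11833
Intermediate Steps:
a(A, n) = -5 + 2*n (a(A, n) = -5 + (n + n) = -5 + 2*n)
J(k) = -9 + k
358*a(-11, -14) + J(-10) = 358*(-5 + 2*(-14)) + (-9 - 10) = 358*(-5 - 28) - 19 = 358*(-33) - 19 = -11814 - 19 = -11833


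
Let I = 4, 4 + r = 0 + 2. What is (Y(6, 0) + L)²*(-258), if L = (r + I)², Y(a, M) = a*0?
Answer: -4128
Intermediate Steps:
r = -2 (r = -4 + (0 + 2) = -4 + 2 = -2)
Y(a, M) = 0
L = 4 (L = (-2 + 4)² = 2² = 4)
(Y(6, 0) + L)²*(-258) = (0 + 4)²*(-258) = 4²*(-258) = 16*(-258) = -4128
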